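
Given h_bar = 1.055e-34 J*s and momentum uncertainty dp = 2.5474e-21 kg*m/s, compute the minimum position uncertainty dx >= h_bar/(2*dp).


dx = h_bar / (2 * dp)
= 1.055e-34 / (2 * 2.5474e-21)
= 1.055e-34 / 5.0948e-21
= 2.0707e-14 m

2.0707e-14


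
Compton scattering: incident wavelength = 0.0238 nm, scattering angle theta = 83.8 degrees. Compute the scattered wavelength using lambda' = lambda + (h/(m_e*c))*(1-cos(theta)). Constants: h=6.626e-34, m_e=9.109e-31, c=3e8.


Compton wavelength: h/(m_e*c) = 2.4247e-12 m
d_lambda = 2.4247e-12 * (1 - cos(83.8 deg))
= 2.4247e-12 * 0.892001
= 2.1628e-12 m = 0.002163 nm
lambda' = 0.0238 + 0.002163
= 0.025963 nm

0.025963


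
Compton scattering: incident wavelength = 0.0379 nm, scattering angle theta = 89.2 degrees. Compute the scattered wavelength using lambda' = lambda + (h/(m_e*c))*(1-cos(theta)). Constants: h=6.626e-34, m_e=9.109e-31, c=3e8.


Compton wavelength: h/(m_e*c) = 2.4247e-12 m
d_lambda = 2.4247e-12 * (1 - cos(89.2 deg))
= 2.4247e-12 * 0.986038
= 2.3909e-12 m = 0.002391 nm
lambda' = 0.0379 + 0.002391
= 0.040291 nm

0.040291


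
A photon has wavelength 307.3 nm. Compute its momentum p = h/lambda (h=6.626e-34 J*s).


p = h / lambda
= 6.626e-34 / (307.3e-9)
= 6.626e-34 / 3.0730e-07
= 2.1562e-27 kg*m/s

2.1562e-27


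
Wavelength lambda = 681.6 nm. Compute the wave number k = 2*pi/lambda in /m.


k = 2 * pi / lambda
= 6.2832 / (681.6e-9)
= 6.2832 / 6.8160e-07
= 9.2183e+06 /m

9.2183e+06


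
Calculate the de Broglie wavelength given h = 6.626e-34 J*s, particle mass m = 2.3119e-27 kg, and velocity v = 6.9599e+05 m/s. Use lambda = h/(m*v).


lambda = h / (m * v)
= 6.626e-34 / (2.3119e-27 * 6.9599e+05)
= 6.626e-34 / 1.6091e-21
= 4.1179e-13 m

4.1179e-13


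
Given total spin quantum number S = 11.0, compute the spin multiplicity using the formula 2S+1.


Spin multiplicity = 2S + 1
= 2 * 11.0 + 1
= 22.0 + 1
= 23

23


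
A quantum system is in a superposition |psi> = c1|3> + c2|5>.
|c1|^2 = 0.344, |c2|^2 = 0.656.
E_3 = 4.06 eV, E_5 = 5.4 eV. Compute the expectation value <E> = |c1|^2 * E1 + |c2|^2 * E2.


<E> = |c1|^2 * E1 + |c2|^2 * E2
= 0.344 * 4.06 + 0.656 * 5.4
= 1.3966 + 3.5424
= 4.939 eV

4.939


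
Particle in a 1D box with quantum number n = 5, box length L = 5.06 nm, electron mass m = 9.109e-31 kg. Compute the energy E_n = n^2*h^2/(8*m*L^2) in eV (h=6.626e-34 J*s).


E = n^2 * h^2 / (8 * m * L^2)
= 5^2 * (6.626e-34)^2 / (8 * 9.109e-31 * (5.06e-9)^2)
= 25 * 4.3904e-67 / (8 * 9.109e-31 * 2.5604e-17)
= 5.8828e-20 J
= 0.3672 eV

0.3672


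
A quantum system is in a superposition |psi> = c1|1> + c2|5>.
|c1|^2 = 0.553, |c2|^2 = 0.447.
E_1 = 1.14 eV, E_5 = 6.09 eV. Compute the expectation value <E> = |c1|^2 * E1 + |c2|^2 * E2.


<E> = |c1|^2 * E1 + |c2|^2 * E2
= 0.553 * 1.14 + 0.447 * 6.09
= 0.6304 + 2.7222
= 3.3527 eV

3.3527


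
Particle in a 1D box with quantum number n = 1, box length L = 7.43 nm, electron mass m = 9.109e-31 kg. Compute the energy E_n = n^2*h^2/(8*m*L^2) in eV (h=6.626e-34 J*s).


E = n^2 * h^2 / (8 * m * L^2)
= 1^2 * (6.626e-34)^2 / (8 * 9.109e-31 * (7.43e-9)^2)
= 1 * 4.3904e-67 / (8 * 9.109e-31 * 5.5205e-17)
= 1.0914e-21 J
= 0.0068 eV

0.0068


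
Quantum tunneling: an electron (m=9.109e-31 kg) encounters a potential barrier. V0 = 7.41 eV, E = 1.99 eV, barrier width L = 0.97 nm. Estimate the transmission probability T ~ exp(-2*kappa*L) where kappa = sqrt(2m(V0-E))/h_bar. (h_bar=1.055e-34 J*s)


V0 - E = 5.42 eV = 8.6828e-19 J
kappa = sqrt(2 * m * (V0-E)) / h_bar
= sqrt(2 * 9.109e-31 * 8.6828e-19) / 1.055e-34
= 1.1921e+10 /m
2*kappa*L = 2 * 1.1921e+10 * 0.97e-9
= 23.1276
T = exp(-23.1276) = 9.032585e-11

9.032585e-11


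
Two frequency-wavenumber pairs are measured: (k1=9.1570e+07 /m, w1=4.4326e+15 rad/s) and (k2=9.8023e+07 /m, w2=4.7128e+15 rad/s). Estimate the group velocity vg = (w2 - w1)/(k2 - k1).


vg = (w2 - w1) / (k2 - k1)
= (4.7128e+15 - 4.4326e+15) / (9.8023e+07 - 9.1570e+07)
= 2.8020e+14 / 6.4530e+06
= 4.3422e+07 m/s

4.3422e+07


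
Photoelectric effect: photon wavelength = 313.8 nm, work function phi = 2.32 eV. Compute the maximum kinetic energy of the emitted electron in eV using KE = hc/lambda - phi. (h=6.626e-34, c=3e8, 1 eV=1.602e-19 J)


E_photon = hc / lambda
= (6.626e-34)(3e8) / (313.8e-9)
= 6.3346e-19 J
= 3.9542 eV
KE = E_photon - phi
= 3.9542 - 2.32
= 1.6342 eV

1.6342


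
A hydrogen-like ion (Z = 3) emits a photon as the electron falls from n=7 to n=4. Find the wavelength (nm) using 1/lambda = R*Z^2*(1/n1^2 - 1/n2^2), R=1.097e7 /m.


1/lambda = R * Z^2 * (1/n1^2 - 1/n2^2)
= 1.097e7 * 3^2 * (1/4^2 - 1/7^2)
= 1.097e7 * 9 * (0.0625 - 0.020408)
= 4.1557e+06 /m
lambda = 1 / 4.1557e+06
= 240.6318 nm

240.6318


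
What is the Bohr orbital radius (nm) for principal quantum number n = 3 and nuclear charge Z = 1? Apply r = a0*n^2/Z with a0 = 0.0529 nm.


r = a0 * n^2 / Z
= 0.0529 * 3^2 / 1
= 0.0529 * 9 / 1
= 0.4761 nm

0.4761


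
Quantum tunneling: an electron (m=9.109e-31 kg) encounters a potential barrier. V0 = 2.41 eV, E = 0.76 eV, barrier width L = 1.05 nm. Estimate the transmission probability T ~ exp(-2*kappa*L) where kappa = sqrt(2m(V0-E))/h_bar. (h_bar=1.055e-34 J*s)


V0 - E = 1.65 eV = 2.6433e-19 J
kappa = sqrt(2 * m * (V0-E)) / h_bar
= sqrt(2 * 9.109e-31 * 2.6433e-19) / 1.055e-34
= 6.5777e+09 /m
2*kappa*L = 2 * 6.5777e+09 * 1.05e-9
= 13.8131
T = exp(-13.8131) = 1.002437e-06

1.002437e-06


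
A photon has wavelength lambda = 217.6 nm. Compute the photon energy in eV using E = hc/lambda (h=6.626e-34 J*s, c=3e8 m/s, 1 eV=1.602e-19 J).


E = hc / lambda
= (6.626e-34)(3e8) / (217.6e-9)
= 1.9878e-25 / 2.1760e-07
= 9.1351e-19 J
Converting to eV: 9.1351e-19 / 1.602e-19
= 5.7023 eV

5.7023


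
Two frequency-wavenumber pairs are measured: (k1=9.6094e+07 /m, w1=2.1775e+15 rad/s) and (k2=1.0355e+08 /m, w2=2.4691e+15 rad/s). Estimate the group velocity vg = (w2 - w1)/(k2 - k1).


vg = (w2 - w1) / (k2 - k1)
= (2.4691e+15 - 2.1775e+15) / (1.0355e+08 - 9.6094e+07)
= 2.9160e+14 / 7.4560e+06
= 3.9109e+07 m/s

3.9109e+07


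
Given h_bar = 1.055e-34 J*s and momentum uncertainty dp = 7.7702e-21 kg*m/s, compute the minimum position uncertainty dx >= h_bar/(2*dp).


dx = h_bar / (2 * dp)
= 1.055e-34 / (2 * 7.7702e-21)
= 1.055e-34 / 1.5540e-20
= 6.7888e-15 m

6.7888e-15


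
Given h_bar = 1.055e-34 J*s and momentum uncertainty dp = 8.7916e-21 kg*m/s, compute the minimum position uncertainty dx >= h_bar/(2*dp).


dx = h_bar / (2 * dp)
= 1.055e-34 / (2 * 8.7916e-21)
= 1.055e-34 / 1.7583e-20
= 6.0000e-15 m

6.0000e-15


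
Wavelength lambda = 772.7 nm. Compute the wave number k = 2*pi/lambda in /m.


k = 2 * pi / lambda
= 6.2832 / (772.7e-9)
= 6.2832 / 7.7270e-07
= 8.1315e+06 /m

8.1315e+06


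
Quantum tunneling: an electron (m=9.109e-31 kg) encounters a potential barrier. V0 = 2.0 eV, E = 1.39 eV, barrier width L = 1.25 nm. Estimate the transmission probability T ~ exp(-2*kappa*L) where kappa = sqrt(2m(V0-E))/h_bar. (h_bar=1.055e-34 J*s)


V0 - E = 0.61 eV = 9.7722e-20 J
kappa = sqrt(2 * m * (V0-E)) / h_bar
= sqrt(2 * 9.109e-31 * 9.7722e-20) / 1.055e-34
= 3.9994e+09 /m
2*kappa*L = 2 * 3.9994e+09 * 1.25e-9
= 9.9985
T = exp(-9.9985) = 4.546890e-05

4.546890e-05


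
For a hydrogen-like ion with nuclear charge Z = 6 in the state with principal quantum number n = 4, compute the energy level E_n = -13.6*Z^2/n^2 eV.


E_n = -13.6 * Z^2 / n^2
= -13.6 * 6^2 / 4^2
= -13.6 * 36 / 16
= -30.6 eV

-30.6


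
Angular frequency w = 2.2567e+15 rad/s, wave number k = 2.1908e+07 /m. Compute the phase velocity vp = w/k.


vp = w / k
= 2.2567e+15 / 2.1908e+07
= 1.0301e+08 m/s

1.0301e+08


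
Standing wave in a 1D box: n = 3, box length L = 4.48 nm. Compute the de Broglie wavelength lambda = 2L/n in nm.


lambda = 2L / n
= 2 * 4.48 / 3
= 8.96 / 3
= 2.9867 nm

2.9867


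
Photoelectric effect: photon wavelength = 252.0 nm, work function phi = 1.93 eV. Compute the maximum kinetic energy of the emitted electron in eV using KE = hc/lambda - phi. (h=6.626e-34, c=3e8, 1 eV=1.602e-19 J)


E_photon = hc / lambda
= (6.626e-34)(3e8) / (252.0e-9)
= 7.8881e-19 J
= 4.9239 eV
KE = E_photon - phi
= 4.9239 - 1.93
= 2.9939 eV

2.9939


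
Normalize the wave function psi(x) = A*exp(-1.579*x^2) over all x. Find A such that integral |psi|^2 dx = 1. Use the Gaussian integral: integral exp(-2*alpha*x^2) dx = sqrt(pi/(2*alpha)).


integral |psi|^2 dx = A^2 * sqrt(pi/(2*alpha)) = 1
A^2 = sqrt(2*alpha/pi)
= sqrt(2 * 1.579 / pi)
= 1.002608
A = sqrt(1.002608)
= 1.0013

1.0013


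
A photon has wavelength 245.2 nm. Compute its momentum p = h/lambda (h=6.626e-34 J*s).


p = h / lambda
= 6.626e-34 / (245.2e-9)
= 6.626e-34 / 2.4520e-07
= 2.7023e-27 kg*m/s

2.7023e-27


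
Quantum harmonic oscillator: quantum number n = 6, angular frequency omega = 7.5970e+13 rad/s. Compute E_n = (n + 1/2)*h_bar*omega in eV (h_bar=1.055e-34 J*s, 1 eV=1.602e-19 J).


E = (n + 1/2) * h_bar * omega
= (6 + 0.5) * 1.055e-34 * 7.5970e+13
= 6.5 * 8.0148e-21
= 5.2096e-20 J
= 0.3252 eV

0.3252


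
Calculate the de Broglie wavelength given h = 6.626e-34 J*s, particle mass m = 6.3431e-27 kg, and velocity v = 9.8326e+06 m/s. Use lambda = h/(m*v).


lambda = h / (m * v)
= 6.626e-34 / (6.3431e-27 * 9.8326e+06)
= 6.626e-34 / 6.2369e-20
= 1.0624e-14 m

1.0624e-14


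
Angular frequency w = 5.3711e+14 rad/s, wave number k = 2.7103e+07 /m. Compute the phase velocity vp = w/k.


vp = w / k
= 5.3711e+14 / 2.7103e+07
= 1.9817e+07 m/s

1.9817e+07


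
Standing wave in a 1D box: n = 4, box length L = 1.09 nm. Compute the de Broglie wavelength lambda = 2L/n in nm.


lambda = 2L / n
= 2 * 1.09 / 4
= 2.18 / 4
= 0.545 nm

0.545


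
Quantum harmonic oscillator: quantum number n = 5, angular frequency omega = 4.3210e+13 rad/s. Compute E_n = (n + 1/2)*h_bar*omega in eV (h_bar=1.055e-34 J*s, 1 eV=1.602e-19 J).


E = (n + 1/2) * h_bar * omega
= (5 + 0.5) * 1.055e-34 * 4.3210e+13
= 5.5 * 4.5587e-21
= 2.5073e-20 J
= 0.1565 eV

0.1565


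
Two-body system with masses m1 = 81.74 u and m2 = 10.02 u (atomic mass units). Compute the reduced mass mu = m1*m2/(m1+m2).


mu = m1 * m2 / (m1 + m2)
= 81.74 * 10.02 / (81.74 + 10.02)
= 819.0348 / 91.76
= 8.9258 u

8.9258


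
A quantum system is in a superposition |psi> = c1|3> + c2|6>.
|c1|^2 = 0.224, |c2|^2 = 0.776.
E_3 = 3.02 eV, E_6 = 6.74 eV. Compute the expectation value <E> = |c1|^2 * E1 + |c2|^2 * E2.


<E> = |c1|^2 * E1 + |c2|^2 * E2
= 0.224 * 3.02 + 0.776 * 6.74
= 0.6765 + 5.2302
= 5.9067 eV

5.9067


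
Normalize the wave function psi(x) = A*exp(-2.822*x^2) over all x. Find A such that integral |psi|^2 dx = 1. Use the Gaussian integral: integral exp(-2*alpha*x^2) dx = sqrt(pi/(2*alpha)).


integral |psi|^2 dx = A^2 * sqrt(pi/(2*alpha)) = 1
A^2 = sqrt(2*alpha/pi)
= sqrt(2 * 2.822 / pi)
= 1.340351
A = sqrt(1.340351)
= 1.1577

1.1577


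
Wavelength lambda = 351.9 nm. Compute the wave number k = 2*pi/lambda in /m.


k = 2 * pi / lambda
= 6.2832 / (351.9e-9)
= 6.2832 / 3.5190e-07
= 1.7855e+07 /m

1.7855e+07


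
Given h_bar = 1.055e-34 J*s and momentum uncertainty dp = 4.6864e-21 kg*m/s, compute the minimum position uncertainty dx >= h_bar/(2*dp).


dx = h_bar / (2 * dp)
= 1.055e-34 / (2 * 4.6864e-21)
= 1.055e-34 / 9.3728e-21
= 1.1256e-14 m

1.1256e-14


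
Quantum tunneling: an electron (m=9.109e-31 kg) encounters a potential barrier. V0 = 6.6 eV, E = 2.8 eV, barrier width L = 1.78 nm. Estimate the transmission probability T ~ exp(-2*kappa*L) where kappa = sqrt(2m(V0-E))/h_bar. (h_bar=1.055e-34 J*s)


V0 - E = 3.8 eV = 6.0876e-19 J
kappa = sqrt(2 * m * (V0-E)) / h_bar
= sqrt(2 * 9.109e-31 * 6.0876e-19) / 1.055e-34
= 9.9821e+09 /m
2*kappa*L = 2 * 9.9821e+09 * 1.78e-9
= 35.5362
T = exp(-35.5362) = 3.688298e-16

3.688298e-16


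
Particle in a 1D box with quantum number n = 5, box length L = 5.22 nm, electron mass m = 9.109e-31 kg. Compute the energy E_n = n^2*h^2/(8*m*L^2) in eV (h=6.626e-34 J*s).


E = n^2 * h^2 / (8 * m * L^2)
= 5^2 * (6.626e-34)^2 / (8 * 9.109e-31 * (5.22e-9)^2)
= 25 * 4.3904e-67 / (8 * 9.109e-31 * 2.7248e-17)
= 5.5277e-20 J
= 0.345 eV

0.345


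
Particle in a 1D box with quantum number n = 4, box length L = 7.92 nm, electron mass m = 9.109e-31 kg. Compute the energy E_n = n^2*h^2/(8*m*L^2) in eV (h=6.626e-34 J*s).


E = n^2 * h^2 / (8 * m * L^2)
= 4^2 * (6.626e-34)^2 / (8 * 9.109e-31 * (7.92e-9)^2)
= 16 * 4.3904e-67 / (8 * 9.109e-31 * 6.2726e-17)
= 1.5368e-20 J
= 0.0959 eV

0.0959


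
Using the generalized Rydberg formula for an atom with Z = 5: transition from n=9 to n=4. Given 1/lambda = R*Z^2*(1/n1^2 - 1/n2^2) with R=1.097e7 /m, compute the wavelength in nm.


1/lambda = R * Z^2 * (1/n1^2 - 1/n2^2)
= 1.097e7 * 5^2 * (1/4^2 - 1/9^2)
= 1.097e7 * 25 * (0.0625 - 0.012346)
= 1.3755e+07 /m
lambda = 1 / 1.3755e+07
= 72.7018 nm

72.7018


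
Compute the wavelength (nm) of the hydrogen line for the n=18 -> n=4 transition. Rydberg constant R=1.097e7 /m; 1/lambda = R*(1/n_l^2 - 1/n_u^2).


1/lambda = R * (1/n_l^2 - 1/n_u^2)
= 1.097e7 * (1/4^2 - 1/18^2)
= 1.097e7 * (0.0625 - 0.003086)
= 1.097e7 * 0.059414
= 6.5177e+05 /m
lambda = 1 / 6.5177e+05 = 1534.2907 nm

1534.2907


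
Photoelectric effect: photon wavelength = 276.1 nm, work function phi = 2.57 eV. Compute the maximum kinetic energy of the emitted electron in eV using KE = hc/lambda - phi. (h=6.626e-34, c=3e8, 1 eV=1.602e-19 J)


E_photon = hc / lambda
= (6.626e-34)(3e8) / (276.1e-9)
= 7.1996e-19 J
= 4.4941 eV
KE = E_photon - phi
= 4.4941 - 2.57
= 1.9241 eV

1.9241


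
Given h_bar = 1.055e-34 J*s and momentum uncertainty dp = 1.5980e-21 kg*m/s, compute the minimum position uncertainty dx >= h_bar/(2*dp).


dx = h_bar / (2 * dp)
= 1.055e-34 / (2 * 1.5980e-21)
= 1.055e-34 / 3.1960e-21
= 3.3010e-14 m

3.3010e-14


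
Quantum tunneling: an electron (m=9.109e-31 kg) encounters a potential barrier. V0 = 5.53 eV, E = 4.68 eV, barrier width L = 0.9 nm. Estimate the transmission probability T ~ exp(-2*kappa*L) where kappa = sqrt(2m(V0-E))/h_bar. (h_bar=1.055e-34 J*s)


V0 - E = 0.85 eV = 1.3617e-19 J
kappa = sqrt(2 * m * (V0-E)) / h_bar
= sqrt(2 * 9.109e-31 * 1.3617e-19) / 1.055e-34
= 4.7211e+09 /m
2*kappa*L = 2 * 4.7211e+09 * 0.9e-9
= 8.4979
T = exp(-8.4979) = 2.038981e-04

2.038981e-04


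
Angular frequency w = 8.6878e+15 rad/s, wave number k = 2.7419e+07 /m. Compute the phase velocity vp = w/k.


vp = w / k
= 8.6878e+15 / 2.7419e+07
= 3.1685e+08 m/s

3.1685e+08


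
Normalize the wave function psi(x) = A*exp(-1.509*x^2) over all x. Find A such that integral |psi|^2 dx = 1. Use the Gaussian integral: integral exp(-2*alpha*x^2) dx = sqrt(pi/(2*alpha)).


integral |psi|^2 dx = A^2 * sqrt(pi/(2*alpha)) = 1
A^2 = sqrt(2*alpha/pi)
= sqrt(2 * 1.509 / pi)
= 0.980132
A = sqrt(0.980132)
= 0.99

0.99


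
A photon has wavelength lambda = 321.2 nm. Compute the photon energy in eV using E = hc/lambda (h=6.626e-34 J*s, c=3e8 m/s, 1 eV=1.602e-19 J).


E = hc / lambda
= (6.626e-34)(3e8) / (321.2e-9)
= 1.9878e-25 / 3.2120e-07
= 6.1887e-19 J
Converting to eV: 6.1887e-19 / 1.602e-19
= 3.8631 eV

3.8631


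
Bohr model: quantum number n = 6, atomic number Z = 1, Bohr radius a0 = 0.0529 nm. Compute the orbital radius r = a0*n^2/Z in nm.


r = a0 * n^2 / Z
= 0.0529 * 6^2 / 1
= 0.0529 * 36 / 1
= 1.9044 nm

1.9044


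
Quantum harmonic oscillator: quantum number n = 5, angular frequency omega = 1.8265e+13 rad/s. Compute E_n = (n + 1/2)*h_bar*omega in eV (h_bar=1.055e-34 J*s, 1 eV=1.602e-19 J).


E = (n + 1/2) * h_bar * omega
= (5 + 0.5) * 1.055e-34 * 1.8265e+13
= 5.5 * 1.9270e-21
= 1.0598e-20 J
= 0.0662 eV

0.0662


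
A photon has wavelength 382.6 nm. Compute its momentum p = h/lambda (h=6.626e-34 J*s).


p = h / lambda
= 6.626e-34 / (382.6e-9)
= 6.626e-34 / 3.8260e-07
= 1.7318e-27 kg*m/s

1.7318e-27


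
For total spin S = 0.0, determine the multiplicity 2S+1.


Spin multiplicity = 2S + 1
= 2 * 0.0 + 1
= 0.0 + 1
= 1

1


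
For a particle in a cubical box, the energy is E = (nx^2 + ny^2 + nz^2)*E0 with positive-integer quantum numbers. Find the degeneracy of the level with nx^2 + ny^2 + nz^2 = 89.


Enumerate all (nx, ny, nz) with nx^2 + ny^2 + nz^2 = 89:
(2,2,9)
(2,6,7)
(2,7,6)
(2,9,2)
(3,4,8)
(3,8,4)
(4,3,8)
(4,8,3)
(6,2,7)
(6,7,2)
(7,2,6)
(7,6,2)
(8,3,4)
(8,4,3)
(9,2,2)
Total degeneracy = 15

15


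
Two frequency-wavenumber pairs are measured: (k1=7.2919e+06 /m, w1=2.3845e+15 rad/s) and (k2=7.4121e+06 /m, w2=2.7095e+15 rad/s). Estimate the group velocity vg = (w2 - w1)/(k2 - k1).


vg = (w2 - w1) / (k2 - k1)
= (2.7095e+15 - 2.3845e+15) / (7.4121e+06 - 7.2919e+06)
= 3.2500e+14 / 1.2020e+05
= 2.7038e+09 m/s

2.7038e+09


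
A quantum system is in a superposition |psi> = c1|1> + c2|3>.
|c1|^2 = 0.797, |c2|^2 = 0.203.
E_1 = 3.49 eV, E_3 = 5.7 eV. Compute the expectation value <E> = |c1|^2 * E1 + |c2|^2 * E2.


<E> = |c1|^2 * E1 + |c2|^2 * E2
= 0.797 * 3.49 + 0.203 * 5.7
= 2.7815 + 1.1571
= 3.9386 eV

3.9386


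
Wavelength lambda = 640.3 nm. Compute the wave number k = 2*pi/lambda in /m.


k = 2 * pi / lambda
= 6.2832 / (640.3e-9)
= 6.2832 / 6.4030e-07
= 9.8129e+06 /m

9.8129e+06


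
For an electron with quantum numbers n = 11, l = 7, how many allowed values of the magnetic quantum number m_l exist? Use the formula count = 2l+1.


m_l ranges from -l to +l in integer steps
So m_l goes from -7 to +7
Count = 2l + 1 = 2*7 + 1
= 15

15


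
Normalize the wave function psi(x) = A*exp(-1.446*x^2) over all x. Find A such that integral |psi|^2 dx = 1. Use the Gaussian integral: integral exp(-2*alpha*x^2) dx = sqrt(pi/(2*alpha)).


integral |psi|^2 dx = A^2 * sqrt(pi/(2*alpha)) = 1
A^2 = sqrt(2*alpha/pi)
= sqrt(2 * 1.446 / pi)
= 0.959454
A = sqrt(0.959454)
= 0.9795

0.9795


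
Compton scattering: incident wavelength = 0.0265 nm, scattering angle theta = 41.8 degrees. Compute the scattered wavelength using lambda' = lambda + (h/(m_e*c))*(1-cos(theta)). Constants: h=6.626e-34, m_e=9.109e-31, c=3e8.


Compton wavelength: h/(m_e*c) = 2.4247e-12 m
d_lambda = 2.4247e-12 * (1 - cos(41.8 deg))
= 2.4247e-12 * 0.254524
= 6.1715e-13 m = 0.000617 nm
lambda' = 0.0265 + 0.000617
= 0.027117 nm

0.027117


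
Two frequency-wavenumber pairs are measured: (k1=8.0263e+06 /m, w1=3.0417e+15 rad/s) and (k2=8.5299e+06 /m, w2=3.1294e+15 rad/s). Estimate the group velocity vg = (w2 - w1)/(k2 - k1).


vg = (w2 - w1) / (k2 - k1)
= (3.1294e+15 - 3.0417e+15) / (8.5299e+06 - 8.0263e+06)
= 8.7700e+13 / 5.0360e+05
= 1.7415e+08 m/s

1.7415e+08


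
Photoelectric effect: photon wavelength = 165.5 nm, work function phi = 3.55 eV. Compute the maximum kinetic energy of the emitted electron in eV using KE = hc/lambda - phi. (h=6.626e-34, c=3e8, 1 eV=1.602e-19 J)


E_photon = hc / lambda
= (6.626e-34)(3e8) / (165.5e-9)
= 1.2011e-18 J
= 7.4974 eV
KE = E_photon - phi
= 7.4974 - 3.55
= 3.9474 eV

3.9474


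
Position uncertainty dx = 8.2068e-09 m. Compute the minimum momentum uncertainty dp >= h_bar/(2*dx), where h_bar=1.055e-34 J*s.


dp = h_bar / (2 * dx)
= 1.055e-34 / (2 * 8.2068e-09)
= 1.055e-34 / 1.6414e-08
= 6.4276e-27 kg*m/s

6.4276e-27


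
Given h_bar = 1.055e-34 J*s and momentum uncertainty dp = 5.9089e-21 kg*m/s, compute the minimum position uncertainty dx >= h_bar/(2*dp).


dx = h_bar / (2 * dp)
= 1.055e-34 / (2 * 5.9089e-21)
= 1.055e-34 / 1.1818e-20
= 8.9272e-15 m

8.9272e-15


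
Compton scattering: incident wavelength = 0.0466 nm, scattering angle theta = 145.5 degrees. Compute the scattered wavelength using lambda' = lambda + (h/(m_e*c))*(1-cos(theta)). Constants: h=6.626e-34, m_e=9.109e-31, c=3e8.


Compton wavelength: h/(m_e*c) = 2.4247e-12 m
d_lambda = 2.4247e-12 * (1 - cos(145.5 deg))
= 2.4247e-12 * 1.824126
= 4.4230e-12 m = 0.004423 nm
lambda' = 0.0466 + 0.004423
= 0.051023 nm

0.051023


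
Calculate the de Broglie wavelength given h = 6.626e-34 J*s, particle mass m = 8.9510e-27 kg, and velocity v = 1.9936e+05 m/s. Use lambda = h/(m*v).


lambda = h / (m * v)
= 6.626e-34 / (8.9510e-27 * 1.9936e+05)
= 6.626e-34 / 1.7845e-21
= 3.7131e-13 m

3.7131e-13


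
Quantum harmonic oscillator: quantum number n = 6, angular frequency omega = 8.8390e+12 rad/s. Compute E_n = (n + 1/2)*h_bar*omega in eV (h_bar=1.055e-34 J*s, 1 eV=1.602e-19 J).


E = (n + 1/2) * h_bar * omega
= (6 + 0.5) * 1.055e-34 * 8.8390e+12
= 6.5 * 9.3251e-22
= 6.0613e-21 J
= 0.0378 eV

0.0378


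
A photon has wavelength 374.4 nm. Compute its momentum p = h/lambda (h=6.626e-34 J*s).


p = h / lambda
= 6.626e-34 / (374.4e-9)
= 6.626e-34 / 3.7440e-07
= 1.7698e-27 kg*m/s

1.7698e-27


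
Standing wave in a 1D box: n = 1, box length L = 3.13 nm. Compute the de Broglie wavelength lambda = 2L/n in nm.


lambda = 2L / n
= 2 * 3.13 / 1
= 6.26 / 1
= 6.26 nm

6.26


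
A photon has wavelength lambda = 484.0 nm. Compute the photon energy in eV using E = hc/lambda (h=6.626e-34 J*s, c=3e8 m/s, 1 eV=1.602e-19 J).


E = hc / lambda
= (6.626e-34)(3e8) / (484.0e-9)
= 1.9878e-25 / 4.8400e-07
= 4.1070e-19 J
Converting to eV: 4.1070e-19 / 1.602e-19
= 2.5637 eV

2.5637


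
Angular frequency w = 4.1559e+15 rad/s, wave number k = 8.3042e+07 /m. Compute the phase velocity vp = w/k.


vp = w / k
= 4.1559e+15 / 8.3042e+07
= 5.0046e+07 m/s

5.0046e+07


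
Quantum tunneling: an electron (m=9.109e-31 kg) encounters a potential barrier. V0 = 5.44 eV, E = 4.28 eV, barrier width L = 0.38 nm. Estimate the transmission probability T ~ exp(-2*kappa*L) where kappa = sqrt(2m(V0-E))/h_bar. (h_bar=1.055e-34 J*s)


V0 - E = 1.16 eV = 1.8583e-19 J
kappa = sqrt(2 * m * (V0-E)) / h_bar
= sqrt(2 * 9.109e-31 * 1.8583e-19) / 1.055e-34
= 5.5152e+09 /m
2*kappa*L = 2 * 5.5152e+09 * 0.38e-9
= 4.1915
T = exp(-4.1915) = 1.512325e-02

1.512325e-02


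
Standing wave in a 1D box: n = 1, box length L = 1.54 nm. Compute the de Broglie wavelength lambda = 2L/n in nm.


lambda = 2L / n
= 2 * 1.54 / 1
= 3.08 / 1
= 3.08 nm

3.08


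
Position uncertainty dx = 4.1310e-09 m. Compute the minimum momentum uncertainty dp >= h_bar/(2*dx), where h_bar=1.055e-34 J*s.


dp = h_bar / (2 * dx)
= 1.055e-34 / (2 * 4.1310e-09)
= 1.055e-34 / 8.2620e-09
= 1.2769e-26 kg*m/s

1.2769e-26


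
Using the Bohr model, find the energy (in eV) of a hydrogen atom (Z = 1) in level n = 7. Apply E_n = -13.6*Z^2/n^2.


E_n = -13.6 * Z^2 / n^2
= -13.6 * 1^2 / 7^2
= -13.6 * 1 / 49
= -0.2776 eV

-0.2776


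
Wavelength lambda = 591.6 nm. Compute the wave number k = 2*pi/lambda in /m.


k = 2 * pi / lambda
= 6.2832 / (591.6e-9)
= 6.2832 / 5.9160e-07
= 1.0621e+07 /m

1.0621e+07


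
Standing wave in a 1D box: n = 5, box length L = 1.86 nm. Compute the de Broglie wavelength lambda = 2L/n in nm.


lambda = 2L / n
= 2 * 1.86 / 5
= 3.72 / 5
= 0.744 nm

0.744


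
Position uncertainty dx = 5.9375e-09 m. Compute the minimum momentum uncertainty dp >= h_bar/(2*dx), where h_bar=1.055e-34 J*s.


dp = h_bar / (2 * dx)
= 1.055e-34 / (2 * 5.9375e-09)
= 1.055e-34 / 1.1875e-08
= 8.8842e-27 kg*m/s

8.8842e-27


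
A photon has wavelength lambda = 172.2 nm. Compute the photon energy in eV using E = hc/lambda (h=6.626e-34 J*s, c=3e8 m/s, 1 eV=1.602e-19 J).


E = hc / lambda
= (6.626e-34)(3e8) / (172.2e-9)
= 1.9878e-25 / 1.7220e-07
= 1.1544e-18 J
Converting to eV: 1.1544e-18 / 1.602e-19
= 7.2057 eV

7.2057


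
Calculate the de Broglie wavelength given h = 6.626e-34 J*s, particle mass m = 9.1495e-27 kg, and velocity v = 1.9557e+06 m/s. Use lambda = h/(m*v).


lambda = h / (m * v)
= 6.626e-34 / (9.1495e-27 * 1.9557e+06)
= 6.626e-34 / 1.7894e-20
= 3.7030e-14 m

3.7030e-14


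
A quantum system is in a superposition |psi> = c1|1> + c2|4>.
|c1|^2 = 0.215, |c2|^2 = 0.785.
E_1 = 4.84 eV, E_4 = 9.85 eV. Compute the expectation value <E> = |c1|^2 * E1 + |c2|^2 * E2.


<E> = |c1|^2 * E1 + |c2|^2 * E2
= 0.215 * 4.84 + 0.785 * 9.85
= 1.0406 + 7.7322
= 8.7729 eV

8.7729


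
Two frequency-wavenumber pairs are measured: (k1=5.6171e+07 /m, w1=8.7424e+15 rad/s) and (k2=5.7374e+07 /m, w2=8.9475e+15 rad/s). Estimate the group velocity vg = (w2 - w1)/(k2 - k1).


vg = (w2 - w1) / (k2 - k1)
= (8.9475e+15 - 8.7424e+15) / (5.7374e+07 - 5.6171e+07)
= 2.0510e+14 / 1.2030e+06
= 1.7049e+08 m/s

1.7049e+08


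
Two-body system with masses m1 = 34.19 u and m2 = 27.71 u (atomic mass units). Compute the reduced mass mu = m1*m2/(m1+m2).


mu = m1 * m2 / (m1 + m2)
= 34.19 * 27.71 / (34.19 + 27.71)
= 947.4049 / 61.9
= 15.3054 u

15.3054


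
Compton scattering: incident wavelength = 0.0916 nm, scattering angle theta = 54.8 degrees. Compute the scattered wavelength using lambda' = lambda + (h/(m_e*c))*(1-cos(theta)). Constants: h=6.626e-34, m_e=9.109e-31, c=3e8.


Compton wavelength: h/(m_e*c) = 2.4247e-12 m
d_lambda = 2.4247e-12 * (1 - cos(54.8 deg))
= 2.4247e-12 * 0.423568
= 1.0270e-12 m = 0.001027 nm
lambda' = 0.0916 + 0.001027
= 0.092627 nm

0.092627


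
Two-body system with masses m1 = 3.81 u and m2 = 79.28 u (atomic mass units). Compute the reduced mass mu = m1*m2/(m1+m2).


mu = m1 * m2 / (m1 + m2)
= 3.81 * 79.28 / (3.81 + 79.28)
= 302.0568 / 83.09
= 3.6353 u

3.6353


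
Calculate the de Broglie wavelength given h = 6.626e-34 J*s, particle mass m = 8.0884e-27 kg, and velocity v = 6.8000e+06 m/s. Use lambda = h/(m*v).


lambda = h / (m * v)
= 6.626e-34 / (8.0884e-27 * 6.8000e+06)
= 6.626e-34 / 5.5001e-20
= 1.2047e-14 m

1.2047e-14


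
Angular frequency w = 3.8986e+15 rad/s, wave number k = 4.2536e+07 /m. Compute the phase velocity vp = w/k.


vp = w / k
= 3.8986e+15 / 4.2536e+07
= 9.1654e+07 m/s

9.1654e+07


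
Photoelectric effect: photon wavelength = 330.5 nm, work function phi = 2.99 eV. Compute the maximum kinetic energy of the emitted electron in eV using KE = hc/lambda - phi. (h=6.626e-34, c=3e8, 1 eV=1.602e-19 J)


E_photon = hc / lambda
= (6.626e-34)(3e8) / (330.5e-9)
= 6.0145e-19 J
= 3.7544 eV
KE = E_photon - phi
= 3.7544 - 2.99
= 0.7644 eV

0.7644


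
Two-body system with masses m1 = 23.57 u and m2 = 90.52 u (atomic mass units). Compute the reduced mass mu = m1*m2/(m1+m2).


mu = m1 * m2 / (m1 + m2)
= 23.57 * 90.52 / (23.57 + 90.52)
= 2133.5564 / 114.09
= 18.7006 u

18.7006


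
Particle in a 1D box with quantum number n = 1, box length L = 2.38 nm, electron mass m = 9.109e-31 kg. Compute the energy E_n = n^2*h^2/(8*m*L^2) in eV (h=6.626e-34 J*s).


E = n^2 * h^2 / (8 * m * L^2)
= 1^2 * (6.626e-34)^2 / (8 * 9.109e-31 * (2.38e-9)^2)
= 1 * 4.3904e-67 / (8 * 9.109e-31 * 5.6644e-18)
= 1.0636e-20 J
= 0.0664 eV

0.0664


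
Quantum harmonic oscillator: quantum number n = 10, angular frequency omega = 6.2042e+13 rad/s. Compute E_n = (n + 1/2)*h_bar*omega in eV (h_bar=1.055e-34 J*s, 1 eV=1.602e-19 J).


E = (n + 1/2) * h_bar * omega
= (10 + 0.5) * 1.055e-34 * 6.2042e+13
= 10.5 * 6.5454e-21
= 6.8727e-20 J
= 0.429 eV

0.429


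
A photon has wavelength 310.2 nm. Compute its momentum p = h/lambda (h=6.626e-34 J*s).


p = h / lambda
= 6.626e-34 / (310.2e-9)
= 6.626e-34 / 3.1020e-07
= 2.1360e-27 kg*m/s

2.1360e-27


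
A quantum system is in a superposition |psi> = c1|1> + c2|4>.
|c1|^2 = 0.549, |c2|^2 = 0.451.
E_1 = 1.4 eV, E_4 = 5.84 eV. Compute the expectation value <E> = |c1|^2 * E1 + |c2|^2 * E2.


<E> = |c1|^2 * E1 + |c2|^2 * E2
= 0.549 * 1.4 + 0.451 * 5.84
= 0.7686 + 2.6338
= 3.4024 eV

3.4024


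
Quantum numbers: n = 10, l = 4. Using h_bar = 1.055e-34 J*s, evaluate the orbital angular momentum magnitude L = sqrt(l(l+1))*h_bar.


L = sqrt(l*(l+1)) * h_bar
= sqrt(4 * 5) * 1.055e-34
= sqrt(20) * 1.055e-34
= 4.4721 * 1.055e-34
= 4.7181e-34 J*s

4.7181e-34


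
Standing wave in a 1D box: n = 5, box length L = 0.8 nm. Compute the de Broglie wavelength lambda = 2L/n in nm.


lambda = 2L / n
= 2 * 0.8 / 5
= 1.6 / 5
= 0.32 nm

0.32


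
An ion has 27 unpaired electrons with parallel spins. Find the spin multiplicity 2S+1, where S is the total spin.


Total spin S = N * (1/2) = 27 * 0.5 = 13.5
Spin multiplicity = 2S + 1
= 2 * 13.5 + 1
= 28

28


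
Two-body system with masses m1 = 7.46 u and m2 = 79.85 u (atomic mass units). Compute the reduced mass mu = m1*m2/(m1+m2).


mu = m1 * m2 / (m1 + m2)
= 7.46 * 79.85 / (7.46 + 79.85)
= 595.681 / 87.31
= 6.8226 u

6.8226


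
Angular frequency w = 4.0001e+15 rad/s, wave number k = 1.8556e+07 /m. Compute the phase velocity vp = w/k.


vp = w / k
= 4.0001e+15 / 1.8556e+07
= 2.1557e+08 m/s

2.1557e+08


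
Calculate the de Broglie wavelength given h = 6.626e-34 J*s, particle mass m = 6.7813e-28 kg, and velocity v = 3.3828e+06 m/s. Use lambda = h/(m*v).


lambda = h / (m * v)
= 6.626e-34 / (6.7813e-28 * 3.3828e+06)
= 6.626e-34 / 2.2940e-21
= 2.8884e-13 m

2.8884e-13


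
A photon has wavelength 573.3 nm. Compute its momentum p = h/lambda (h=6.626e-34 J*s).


p = h / lambda
= 6.626e-34 / (573.3e-9)
= 6.626e-34 / 5.7330e-07
= 1.1558e-27 kg*m/s

1.1558e-27


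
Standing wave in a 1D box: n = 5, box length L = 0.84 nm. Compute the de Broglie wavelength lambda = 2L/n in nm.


lambda = 2L / n
= 2 * 0.84 / 5
= 1.68 / 5
= 0.336 nm

0.336


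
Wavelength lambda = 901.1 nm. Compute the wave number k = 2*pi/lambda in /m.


k = 2 * pi / lambda
= 6.2832 / (901.1e-9)
= 6.2832 / 9.0110e-07
= 6.9728e+06 /m

6.9728e+06


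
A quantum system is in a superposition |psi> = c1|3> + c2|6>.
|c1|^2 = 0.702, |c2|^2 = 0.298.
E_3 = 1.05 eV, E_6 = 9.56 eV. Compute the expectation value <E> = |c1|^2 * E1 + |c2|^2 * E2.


<E> = |c1|^2 * E1 + |c2|^2 * E2
= 0.702 * 1.05 + 0.298 * 9.56
= 0.7371 + 2.8489
= 3.586 eV

3.586


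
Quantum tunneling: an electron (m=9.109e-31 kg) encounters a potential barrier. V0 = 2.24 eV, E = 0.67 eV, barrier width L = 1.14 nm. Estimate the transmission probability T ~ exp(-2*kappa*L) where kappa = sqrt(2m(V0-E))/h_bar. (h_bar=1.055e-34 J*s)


V0 - E = 1.57 eV = 2.5151e-19 J
kappa = sqrt(2 * m * (V0-E)) / h_bar
= sqrt(2 * 9.109e-31 * 2.5151e-19) / 1.055e-34
= 6.4162e+09 /m
2*kappa*L = 2 * 6.4162e+09 * 1.14e-9
= 14.629
T = exp(-14.629) = 4.433207e-07

4.433207e-07


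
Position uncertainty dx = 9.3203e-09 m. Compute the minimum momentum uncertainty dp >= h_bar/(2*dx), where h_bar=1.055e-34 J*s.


dp = h_bar / (2 * dx)
= 1.055e-34 / (2 * 9.3203e-09)
= 1.055e-34 / 1.8641e-08
= 5.6597e-27 kg*m/s

5.6597e-27


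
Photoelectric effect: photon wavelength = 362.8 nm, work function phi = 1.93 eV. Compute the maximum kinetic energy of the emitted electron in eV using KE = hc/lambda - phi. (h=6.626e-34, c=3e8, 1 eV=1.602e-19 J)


E_photon = hc / lambda
= (6.626e-34)(3e8) / (362.8e-9)
= 5.4791e-19 J
= 3.4201 eV
KE = E_photon - phi
= 3.4201 - 1.93
= 1.4901 eV

1.4901


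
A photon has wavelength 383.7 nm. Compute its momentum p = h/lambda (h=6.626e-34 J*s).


p = h / lambda
= 6.626e-34 / (383.7e-9)
= 6.626e-34 / 3.8370e-07
= 1.7269e-27 kg*m/s

1.7269e-27


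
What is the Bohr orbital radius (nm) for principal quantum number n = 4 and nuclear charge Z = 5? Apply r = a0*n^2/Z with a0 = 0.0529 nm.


r = a0 * n^2 / Z
= 0.0529 * 4^2 / 5
= 0.0529 * 16 / 5
= 0.1693 nm

0.1693


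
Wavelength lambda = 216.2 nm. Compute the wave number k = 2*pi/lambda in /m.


k = 2 * pi / lambda
= 6.2832 / (216.2e-9)
= 6.2832 / 2.1620e-07
= 2.9062e+07 /m

2.9062e+07


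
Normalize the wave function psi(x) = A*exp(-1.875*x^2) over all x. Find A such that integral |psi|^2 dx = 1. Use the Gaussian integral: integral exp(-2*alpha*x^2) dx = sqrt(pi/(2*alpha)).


integral |psi|^2 dx = A^2 * sqrt(pi/(2*alpha)) = 1
A^2 = sqrt(2*alpha/pi)
= sqrt(2 * 1.875 / pi)
= 1.092548
A = sqrt(1.092548)
= 1.0453

1.0453


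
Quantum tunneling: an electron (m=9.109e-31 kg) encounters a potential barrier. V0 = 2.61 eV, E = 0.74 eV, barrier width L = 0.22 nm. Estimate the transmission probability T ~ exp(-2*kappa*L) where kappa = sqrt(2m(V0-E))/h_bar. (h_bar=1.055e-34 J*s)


V0 - E = 1.87 eV = 2.9957e-19 J
kappa = sqrt(2 * m * (V0-E)) / h_bar
= sqrt(2 * 9.109e-31 * 2.9957e-19) / 1.055e-34
= 7.0024e+09 /m
2*kappa*L = 2 * 7.0024e+09 * 0.22e-9
= 3.0811
T = exp(-3.0811) = 4.590976e-02

4.590976e-02


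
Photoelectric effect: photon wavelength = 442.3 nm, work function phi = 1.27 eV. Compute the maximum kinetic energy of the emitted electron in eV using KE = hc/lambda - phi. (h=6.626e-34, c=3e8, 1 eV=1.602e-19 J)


E_photon = hc / lambda
= (6.626e-34)(3e8) / (442.3e-9)
= 4.4942e-19 J
= 2.8054 eV
KE = E_photon - phi
= 2.8054 - 1.27
= 1.5354 eV

1.5354


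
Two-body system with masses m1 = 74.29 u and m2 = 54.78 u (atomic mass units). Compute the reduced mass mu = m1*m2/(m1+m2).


mu = m1 * m2 / (m1 + m2)
= 74.29 * 54.78 / (74.29 + 54.78)
= 4069.6062 / 129.07
= 31.5302 u

31.5302


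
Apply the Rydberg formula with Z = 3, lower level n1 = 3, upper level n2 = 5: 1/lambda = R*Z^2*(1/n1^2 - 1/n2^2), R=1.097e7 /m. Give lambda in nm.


1/lambda = R * Z^2 * (1/n1^2 - 1/n2^2)
= 1.097e7 * 3^2 * (1/3^2 - 1/5^2)
= 1.097e7 * 9 * (0.111111 - 0.04)
= 7.0208e+06 /m
lambda = 1 / 7.0208e+06
= 142.4339 nm

142.4339


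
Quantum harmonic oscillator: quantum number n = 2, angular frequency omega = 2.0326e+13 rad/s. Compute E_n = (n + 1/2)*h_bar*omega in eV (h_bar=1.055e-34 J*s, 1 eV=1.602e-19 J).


E = (n + 1/2) * h_bar * omega
= (2 + 0.5) * 1.055e-34 * 2.0326e+13
= 2.5 * 2.1444e-21
= 5.3610e-21 J
= 0.0335 eV

0.0335


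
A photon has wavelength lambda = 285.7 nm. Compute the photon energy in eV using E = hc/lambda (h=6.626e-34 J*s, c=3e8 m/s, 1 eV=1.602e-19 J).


E = hc / lambda
= (6.626e-34)(3e8) / (285.7e-9)
= 1.9878e-25 / 2.8570e-07
= 6.9576e-19 J
Converting to eV: 6.9576e-19 / 1.602e-19
= 4.3431 eV

4.3431


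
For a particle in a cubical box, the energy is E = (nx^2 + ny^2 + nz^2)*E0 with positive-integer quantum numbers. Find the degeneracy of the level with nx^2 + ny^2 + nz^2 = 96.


Enumerate all (nx, ny, nz) with nx^2 + ny^2 + nz^2 = 96:
(4,4,8)
(4,8,4)
(8,4,4)
Total degeneracy = 3

3


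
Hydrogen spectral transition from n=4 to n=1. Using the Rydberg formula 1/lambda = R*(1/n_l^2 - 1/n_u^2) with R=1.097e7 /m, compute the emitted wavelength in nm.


1/lambda = R * (1/n_l^2 - 1/n_u^2)
= 1.097e7 * (1/1^2 - 1/4^2)
= 1.097e7 * (1.0 - 0.0625)
= 1.097e7 * 0.9375
= 1.0284e+07 /m
lambda = 1 / 1.0284e+07 = 97.2349 nm

97.2349


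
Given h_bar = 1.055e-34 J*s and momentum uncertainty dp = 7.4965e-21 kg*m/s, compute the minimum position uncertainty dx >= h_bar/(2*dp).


dx = h_bar / (2 * dp)
= 1.055e-34 / (2 * 7.4965e-21)
= 1.055e-34 / 1.4993e-20
= 7.0366e-15 m

7.0366e-15


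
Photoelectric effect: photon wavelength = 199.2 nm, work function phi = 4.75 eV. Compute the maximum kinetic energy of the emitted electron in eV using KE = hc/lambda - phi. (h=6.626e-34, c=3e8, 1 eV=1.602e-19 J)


E_photon = hc / lambda
= (6.626e-34)(3e8) / (199.2e-9)
= 9.9789e-19 J
= 6.229 eV
KE = E_photon - phi
= 6.229 - 4.75
= 1.479 eV

1.479


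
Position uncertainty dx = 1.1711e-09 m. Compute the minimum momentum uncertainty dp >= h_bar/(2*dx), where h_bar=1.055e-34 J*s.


dp = h_bar / (2 * dx)
= 1.055e-34 / (2 * 1.1711e-09)
= 1.055e-34 / 2.3422e-09
= 4.5043e-26 kg*m/s

4.5043e-26


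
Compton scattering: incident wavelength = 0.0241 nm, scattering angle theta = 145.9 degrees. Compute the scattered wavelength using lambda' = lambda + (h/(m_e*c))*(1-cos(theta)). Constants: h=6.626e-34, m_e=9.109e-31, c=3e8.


Compton wavelength: h/(m_e*c) = 2.4247e-12 m
d_lambda = 2.4247e-12 * (1 - cos(145.9 deg))
= 2.4247e-12 * 1.82806
= 4.4325e-12 m = 0.004433 nm
lambda' = 0.0241 + 0.004433
= 0.028533 nm

0.028533


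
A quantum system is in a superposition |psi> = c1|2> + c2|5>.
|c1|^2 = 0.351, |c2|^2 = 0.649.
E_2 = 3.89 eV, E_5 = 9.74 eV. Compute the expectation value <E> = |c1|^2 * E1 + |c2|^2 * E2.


<E> = |c1|^2 * E1 + |c2|^2 * E2
= 0.351 * 3.89 + 0.649 * 9.74
= 1.3654 + 6.3213
= 7.6867 eV

7.6867


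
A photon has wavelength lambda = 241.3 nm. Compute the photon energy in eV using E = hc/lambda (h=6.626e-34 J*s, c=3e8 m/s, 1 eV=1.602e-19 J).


E = hc / lambda
= (6.626e-34)(3e8) / (241.3e-9)
= 1.9878e-25 / 2.4130e-07
= 8.2379e-19 J
Converting to eV: 8.2379e-19 / 1.602e-19
= 5.1422 eV

5.1422


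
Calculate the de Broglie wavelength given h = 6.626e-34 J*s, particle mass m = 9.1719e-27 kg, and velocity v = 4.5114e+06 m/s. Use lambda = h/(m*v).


lambda = h / (m * v)
= 6.626e-34 / (9.1719e-27 * 4.5114e+06)
= 6.626e-34 / 4.1378e-20
= 1.6013e-14 m

1.6013e-14


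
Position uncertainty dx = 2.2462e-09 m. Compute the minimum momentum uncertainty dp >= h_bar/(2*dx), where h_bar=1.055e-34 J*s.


dp = h_bar / (2 * dx)
= 1.055e-34 / (2 * 2.2462e-09)
= 1.055e-34 / 4.4924e-09
= 2.3484e-26 kg*m/s

2.3484e-26


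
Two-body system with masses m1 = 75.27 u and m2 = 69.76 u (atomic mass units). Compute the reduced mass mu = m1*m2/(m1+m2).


mu = m1 * m2 / (m1 + m2)
= 75.27 * 69.76 / (75.27 + 69.76)
= 5250.8352 / 145.03
= 36.2052 u

36.2052


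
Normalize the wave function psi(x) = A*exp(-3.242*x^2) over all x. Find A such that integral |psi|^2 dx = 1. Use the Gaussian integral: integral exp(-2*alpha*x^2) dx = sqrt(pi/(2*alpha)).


integral |psi|^2 dx = A^2 * sqrt(pi/(2*alpha)) = 1
A^2 = sqrt(2*alpha/pi)
= sqrt(2 * 3.242 / pi)
= 1.436635
A = sqrt(1.436635)
= 1.1986

1.1986


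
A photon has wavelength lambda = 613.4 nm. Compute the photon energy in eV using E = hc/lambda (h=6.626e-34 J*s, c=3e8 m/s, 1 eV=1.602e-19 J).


E = hc / lambda
= (6.626e-34)(3e8) / (613.4e-9)
= 1.9878e-25 / 6.1340e-07
= 3.2406e-19 J
Converting to eV: 3.2406e-19 / 1.602e-19
= 2.0229 eV

2.0229


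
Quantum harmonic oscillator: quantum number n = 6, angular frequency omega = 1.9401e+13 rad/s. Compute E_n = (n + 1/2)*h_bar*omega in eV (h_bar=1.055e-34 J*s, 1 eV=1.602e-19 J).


E = (n + 1/2) * h_bar * omega
= (6 + 0.5) * 1.055e-34 * 1.9401e+13
= 6.5 * 2.0468e-21
= 1.3304e-20 J
= 0.083 eV

0.083


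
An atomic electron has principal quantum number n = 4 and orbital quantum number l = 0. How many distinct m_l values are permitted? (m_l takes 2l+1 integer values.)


m_l ranges from -l to +l in integer steps
So m_l goes from -0 to +0
Count = 2l + 1 = 2*0 + 1
= 1

1


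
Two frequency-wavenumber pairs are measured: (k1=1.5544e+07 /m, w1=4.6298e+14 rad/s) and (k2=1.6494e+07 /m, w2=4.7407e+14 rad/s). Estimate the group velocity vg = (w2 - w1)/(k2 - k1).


vg = (w2 - w1) / (k2 - k1)
= (4.7407e+14 - 4.6298e+14) / (1.6494e+07 - 1.5544e+07)
= 1.1090e+13 / 9.5000e+05
= 1.1674e+07 m/s

1.1674e+07


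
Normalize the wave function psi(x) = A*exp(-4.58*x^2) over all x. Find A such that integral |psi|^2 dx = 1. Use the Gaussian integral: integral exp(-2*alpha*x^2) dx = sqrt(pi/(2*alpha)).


integral |psi|^2 dx = A^2 * sqrt(pi/(2*alpha)) = 1
A^2 = sqrt(2*alpha/pi)
= sqrt(2 * 4.58 / pi)
= 1.707548
A = sqrt(1.707548)
= 1.3067

1.3067


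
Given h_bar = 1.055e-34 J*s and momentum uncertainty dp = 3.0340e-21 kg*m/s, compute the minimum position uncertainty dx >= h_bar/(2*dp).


dx = h_bar / (2 * dp)
= 1.055e-34 / (2 * 3.0340e-21)
= 1.055e-34 / 6.0680e-21
= 1.7386e-14 m

1.7386e-14


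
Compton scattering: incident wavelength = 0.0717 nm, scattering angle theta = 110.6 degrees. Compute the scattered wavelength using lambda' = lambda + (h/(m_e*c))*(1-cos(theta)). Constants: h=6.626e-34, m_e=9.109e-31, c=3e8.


Compton wavelength: h/(m_e*c) = 2.4247e-12 m
d_lambda = 2.4247e-12 * (1 - cos(110.6 deg))
= 2.4247e-12 * 1.351842
= 3.2778e-12 m = 0.003278 nm
lambda' = 0.0717 + 0.003278
= 0.074978 nm

0.074978


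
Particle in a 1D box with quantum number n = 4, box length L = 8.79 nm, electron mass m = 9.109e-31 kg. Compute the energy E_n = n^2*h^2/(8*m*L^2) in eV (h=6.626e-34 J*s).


E = n^2 * h^2 / (8 * m * L^2)
= 4^2 * (6.626e-34)^2 / (8 * 9.109e-31 * (8.79e-9)^2)
= 16 * 4.3904e-67 / (8 * 9.109e-31 * 7.7264e-17)
= 1.2476e-20 J
= 0.0779 eV

0.0779
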